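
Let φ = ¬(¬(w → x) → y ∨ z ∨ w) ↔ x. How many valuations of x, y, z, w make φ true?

8

x  y  z  w  |  (w → x)  ¬(w → x)  (y ∨ z ∨ w)  (¬(w → x) → (y ∨ z ∨ w))  ¬(¬(w → x) → (y ∨ z ∨ w))  (¬(¬(w → x) → (y ∨ z ∨ w)) ↔ x)
0  0  0  0  |     1        0           0                  1                          0                             1               
0  0  0  1  |     0        1           1                  1                          0                             1               
0  0  1  0  |     1        0           1                  1                          0                             1               
0  0  1  1  |     0        1           1                  1                          0                             1               
0  1  0  0  |     1        0           1                  1                          0                             1               
0  1  0  1  |     0        1           1                  1                          0                             1               
0  1  1  0  |     1        0           1                  1                          0                             1               
0  1  1  1  |     0        1           1                  1                          0                             1               
1  0  0  0  |     1        0           0                  1                          0                             0               
1  0  0  1  |     1        0           1                  1                          0                             0               
1  0  1  0  |     1        0           1                  1                          0                             0               
1  0  1  1  |     1        0           1                  1                          0                             0               
1  1  0  0  |     1        0           1                  1                          0                             0               
1  1  0  1  |     1        0           1                  1                          0                             0               
1  1  1  0  |     1        0           1                  1                          0                             0               
1  1  1  1  |     1        0           1                  1                          0                             0               
The formula is true on 8 of the 16 rows.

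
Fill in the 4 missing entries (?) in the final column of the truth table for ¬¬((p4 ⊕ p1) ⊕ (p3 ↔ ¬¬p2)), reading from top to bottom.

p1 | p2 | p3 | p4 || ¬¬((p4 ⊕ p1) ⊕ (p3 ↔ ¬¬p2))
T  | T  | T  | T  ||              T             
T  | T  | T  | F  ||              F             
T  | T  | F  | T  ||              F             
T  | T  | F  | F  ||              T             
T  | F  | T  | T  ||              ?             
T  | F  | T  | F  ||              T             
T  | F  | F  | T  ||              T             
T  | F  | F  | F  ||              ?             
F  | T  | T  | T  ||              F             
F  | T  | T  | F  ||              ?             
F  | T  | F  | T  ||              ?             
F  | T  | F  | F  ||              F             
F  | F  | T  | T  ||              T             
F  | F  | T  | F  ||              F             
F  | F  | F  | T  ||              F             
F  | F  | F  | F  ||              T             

Row p1=T, p2=F, p3=T, p4=T: ((p4 ⊕ p1) ⊕ (p3 ↔ ¬¬p2)) = F, ¬((p4 ⊕ p1) ⊕ (p3 ↔ ¬¬p2)) = T, so ¬¬((p4 ⊕ p1) ⊕ (p3 ↔ ¬¬p2)) = F.
Row p1=T, p2=F, p3=F, p4=F: ((p4 ⊕ p1) ⊕ (p3 ↔ ¬¬p2)) = F, ¬((p4 ⊕ p1) ⊕ (p3 ↔ ¬¬p2)) = T, so ¬¬((p4 ⊕ p1) ⊕ (p3 ↔ ¬¬p2)) = F.
Row p1=F, p2=T, p3=T, p4=F: ((p4 ⊕ p1) ⊕ (p3 ↔ ¬¬p2)) = T, ¬((p4 ⊕ p1) ⊕ (p3 ↔ ¬¬p2)) = F, so ¬¬((p4 ⊕ p1) ⊕ (p3 ↔ ¬¬p2)) = T.
Row p1=F, p2=T, p3=F, p4=T: ((p4 ⊕ p1) ⊕ (p3 ↔ ¬¬p2)) = T, ¬((p4 ⊕ p1) ⊕ (p3 ↔ ¬¬p2)) = F, so ¬¬((p4 ⊕ p1) ⊕ (p3 ↔ ¬¬p2)) = T.

F, F, T, T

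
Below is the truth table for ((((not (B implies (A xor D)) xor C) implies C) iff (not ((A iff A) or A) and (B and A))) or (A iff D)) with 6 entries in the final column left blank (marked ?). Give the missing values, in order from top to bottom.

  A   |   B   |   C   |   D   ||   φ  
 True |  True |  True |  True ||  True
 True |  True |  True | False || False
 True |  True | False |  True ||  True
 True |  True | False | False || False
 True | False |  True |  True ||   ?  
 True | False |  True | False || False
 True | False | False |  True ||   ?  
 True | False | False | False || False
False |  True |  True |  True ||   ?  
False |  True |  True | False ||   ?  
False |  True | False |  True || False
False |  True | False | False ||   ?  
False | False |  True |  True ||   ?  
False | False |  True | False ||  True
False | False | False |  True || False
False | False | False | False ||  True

True, True, False, True, True, False

Row A=True, B=False, C=True, D=True: (((not (B implies (A xor D)) xor C) implies C) iff (not ((A iff A) or A) and (B and A))) = False, (A iff D) = True, so the formula = True.
Row A=True, B=False, C=False, D=True: (((not (B implies (A xor D)) xor C) implies C) iff (not ((A iff A) or A) and (B and A))) = False, (A iff D) = True, so the formula = True.
Row A=False, B=True, C=True, D=True: (((not (B implies (A xor D)) xor C) implies C) iff (not ((A iff A) or A) and (B and A))) = False, (A iff D) = False, so the formula = False.
Row A=False, B=True, C=True, D=False: (((not (B implies (A xor D)) xor C) implies C) iff (not ((A iff A) or A) and (B and A))) = False, (A iff D) = True, so the formula = True.
Row A=False, B=True, C=False, D=False: (((not (B implies (A xor D)) xor C) implies C) iff (not ((A iff A) or A) and (B and A))) = True, (A iff D) = True, so the formula = True.
Row A=False, B=False, C=True, D=True: (((not (B implies (A xor D)) xor C) implies C) iff (not ((A iff A) or A) and (B and A))) = False, (A iff D) = False, so the formula = False.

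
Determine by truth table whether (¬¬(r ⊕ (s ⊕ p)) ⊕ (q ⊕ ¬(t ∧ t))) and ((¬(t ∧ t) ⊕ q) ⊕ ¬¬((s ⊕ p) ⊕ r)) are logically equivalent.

p | q | r | s | t | φ | ψ
- | - | - | - | - | - | -
1 | 1 | 1 | 1 | 1 | 0 | 0
1 | 1 | 1 | 1 | 0 | 1 | 1
1 | 1 | 1 | 0 | 1 | 1 | 1
1 | 1 | 1 | 0 | 0 | 0 | 0
1 | 1 | 0 | 1 | 1 | 1 | 1
1 | 1 | 0 | 1 | 0 | 0 | 0
1 | 1 | 0 | 0 | 1 | 0 | 0
1 | 1 | 0 | 0 | 0 | 1 | 1
1 | 0 | 1 | 1 | 1 | 1 | 1
1 | 0 | 1 | 1 | 0 | 0 | 0
1 | 0 | 1 | 0 | 1 | 0 | 0
1 | 0 | 1 | 0 | 0 | 1 | 1
1 | 0 | 0 | 1 | 1 | 0 | 0
1 | 0 | 0 | 1 | 0 | 1 | 1
1 | 0 | 0 | 0 | 1 | 1 | 1
1 | 0 | 0 | 0 | 0 | 0 | 0
0 | 1 | 1 | 1 | 1 | 1 | 1
0 | 1 | 1 | 1 | 0 | 0 | 0
0 | 1 | 1 | 0 | 1 | 0 | 0
0 | 1 | 1 | 0 | 0 | 1 | 1
0 | 1 | 0 | 1 | 1 | 0 | 0
0 | 1 | 0 | 1 | 0 | 1 | 1
0 | 1 | 0 | 0 | 1 | 1 | 1
0 | 1 | 0 | 0 | 0 | 0 | 0
0 | 0 | 1 | 1 | 1 | 0 | 0
0 | 0 | 1 | 1 | 0 | 1 | 1
0 | 0 | 1 | 0 | 1 | 1 | 1
0 | 0 | 1 | 0 | 0 | 0 | 0
0 | 0 | 0 | 1 | 1 | 1 | 1
0 | 0 | 0 | 1 | 0 | 0 | 0
0 | 0 | 0 | 0 | 1 | 0 | 0
0 | 0 | 0 | 0 | 0 | 1 | 1
The columns for φ and ψ agree on every row, so they are logically equivalent.

equivalent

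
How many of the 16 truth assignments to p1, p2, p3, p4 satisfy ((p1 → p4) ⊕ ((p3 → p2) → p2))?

6

p1  p2  p3  p4  |  ((p1 → p4) ⊕ ((p3 → p2) → p2))
1   1   1   1   |                0               
1   1   1   0   |                1               
1   1   0   1   |                0               
1   1   0   0   |                1               
1   0   1   1   |                0               
1   0   1   0   |                1               
1   0   0   1   |                1               
1   0   0   0   |                0               
0   1   1   1   |                0               
0   1   1   0   |                0               
0   1   0   1   |                0               
0   1   0   0   |                0               
0   0   1   1   |                0               
0   0   1   0   |                0               
0   0   0   1   |                1               
0   0   0   0   |                1               
The formula is true on 6 of the 16 rows.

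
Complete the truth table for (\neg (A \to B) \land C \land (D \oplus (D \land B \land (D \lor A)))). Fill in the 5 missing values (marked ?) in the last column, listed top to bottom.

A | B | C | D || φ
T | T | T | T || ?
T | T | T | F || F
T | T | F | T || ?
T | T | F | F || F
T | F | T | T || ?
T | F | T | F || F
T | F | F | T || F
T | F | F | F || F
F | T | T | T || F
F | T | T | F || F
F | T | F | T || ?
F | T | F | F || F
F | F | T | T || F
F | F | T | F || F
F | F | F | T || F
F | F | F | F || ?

Row A=T, B=T, C=T, D=T: \neg (A \to B) = F, (D \oplus (D \land B \land (D \lor A))) = F, so the formula = F.
Row A=T, B=T, C=F, D=T: \neg (A \to B) = F, (D \oplus (D \land B \land (D \lor A))) = F, so the formula = F.
Row A=T, B=F, C=T, D=T: \neg (A \to B) = T, (D \oplus (D \land B \land (D \lor A))) = T, so the formula = T.
Row A=F, B=T, C=F, D=T: \neg (A \to B) = F, (D \oplus (D \land B \land (D \lor A))) = F, so the formula = F.
Row A=F, B=F, C=F, D=F: \neg (A \to B) = F, (D \oplus (D \land B \land (D \lor A))) = F, so the formula = F.

F, F, T, F, F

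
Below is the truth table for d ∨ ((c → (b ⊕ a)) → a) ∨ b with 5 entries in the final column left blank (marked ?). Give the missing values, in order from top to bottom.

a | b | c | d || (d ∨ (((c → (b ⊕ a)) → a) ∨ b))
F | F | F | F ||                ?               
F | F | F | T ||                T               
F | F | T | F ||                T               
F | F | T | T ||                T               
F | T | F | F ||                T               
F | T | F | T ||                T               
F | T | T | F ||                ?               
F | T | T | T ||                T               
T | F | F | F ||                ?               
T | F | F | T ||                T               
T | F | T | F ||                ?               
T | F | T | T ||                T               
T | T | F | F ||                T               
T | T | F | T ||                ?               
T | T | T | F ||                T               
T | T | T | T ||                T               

Row a=F, b=F, c=F, d=F: (((c → (b ⊕ a)) → a) ∨ b) = F, so (d ∨ (((c → (b ⊕ a)) → a) ∨ b)) = F.
Row a=F, b=T, c=T, d=F: (((c → (b ⊕ a)) → a) ∨ b) = T, so (d ∨ (((c → (b ⊕ a)) → a) ∨ b)) = T.
Row a=T, b=F, c=F, d=F: (((c → (b ⊕ a)) → a) ∨ b) = T, so (d ∨ (((c → (b ⊕ a)) → a) ∨ b)) = T.
Row a=T, b=F, c=T, d=F: (((c → (b ⊕ a)) → a) ∨ b) = T, so (d ∨ (((c → (b ⊕ a)) → a) ∨ b)) = T.
Row a=T, b=T, c=F, d=T: (((c → (b ⊕ a)) → a) ∨ b) = T, so (d ∨ (((c → (b ⊕ a)) → a) ∨ b)) = T.

F, T, T, T, T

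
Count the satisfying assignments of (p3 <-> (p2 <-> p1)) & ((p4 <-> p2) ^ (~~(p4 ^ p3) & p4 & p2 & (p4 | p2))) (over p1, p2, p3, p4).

p1 | p2 | p3 | p4 || φ
F  | F  | F  | F  || F
F  | F  | F  | T  || F
F  | F  | T  | F  || T
F  | F  | T  | T  || F
F  | T  | F  | F  || F
F  | T  | F  | T  || F
F  | T  | T  | F  || F
F  | T  | T  | T  || F
T  | F  | F  | F  || T
T  | F  | F  | T  || F
T  | F  | T  | F  || F
T  | F  | T  | T  || F
T  | T  | F  | F  || F
T  | T  | F  | T  || F
T  | T  | T  | F  || F
T  | T  | T  | T  || T
The formula is true on 3 of the 16 rows.

3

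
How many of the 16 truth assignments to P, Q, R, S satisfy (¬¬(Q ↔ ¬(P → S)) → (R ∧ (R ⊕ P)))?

10

P  Q  R  S  |  φ
1  1  1  1  |  1
1  1  1  0  |  0
1  1  0  1  |  1
1  1  0  0  |  0
1  0  1  1  |  0
1  0  1  0  |  1
1  0  0  1  |  0
1  0  0  0  |  1
0  1  1  1  |  1
0  1  1  0  |  1
0  1  0  1  |  1
0  1  0  0  |  1
0  0  1  1  |  1
0  0  1  0  |  1
0  0  0  1  |  0
0  0  0  0  |  0
The formula is true on 10 of the 16 rows.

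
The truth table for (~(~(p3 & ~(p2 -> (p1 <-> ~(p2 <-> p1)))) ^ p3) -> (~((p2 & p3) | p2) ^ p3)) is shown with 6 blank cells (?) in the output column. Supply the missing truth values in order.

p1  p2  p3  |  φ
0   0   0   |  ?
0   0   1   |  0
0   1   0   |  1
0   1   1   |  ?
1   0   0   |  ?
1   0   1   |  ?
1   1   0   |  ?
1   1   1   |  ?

Row p1=0, p2=0, p3=0: ~(~(p3 & ~(p2 -> (p1 <-> ~(p2 <-> p1)))) ^ p3) = 0, (~((p2 & p3) | p2) ^ p3) = 1, so the formula = 1.
Row p1=0, p2=1, p3=1: ~(~(p3 & ~(p2 -> (p1 <-> ~(p2 <-> p1)))) ^ p3) = 0, (~((p2 & p3) | p2) ^ p3) = 1, so the formula = 1.
Row p1=1, p2=0, p3=0: ~(~(p3 & ~(p2 -> (p1 <-> ~(p2 <-> p1)))) ^ p3) = 0, (~((p2 & p3) | p2) ^ p3) = 1, so the formula = 1.
Row p1=1, p2=0, p3=1: ~(~(p3 & ~(p2 -> (p1 <-> ~(p2 <-> p1)))) ^ p3) = 1, (~((p2 & p3) | p2) ^ p3) = 0, so the formula = 0.
Row p1=1, p2=1, p3=0: ~(~(p3 & ~(p2 -> (p1 <-> ~(p2 <-> p1)))) ^ p3) = 0, (~((p2 & p3) | p2) ^ p3) = 0, so the formula = 1.
Row p1=1, p2=1, p3=1: ~(~(p3 & ~(p2 -> (p1 <-> ~(p2 <-> p1)))) ^ p3) = 0, (~((p2 & p3) | p2) ^ p3) = 1, so the formula = 1.

1, 1, 1, 0, 1, 1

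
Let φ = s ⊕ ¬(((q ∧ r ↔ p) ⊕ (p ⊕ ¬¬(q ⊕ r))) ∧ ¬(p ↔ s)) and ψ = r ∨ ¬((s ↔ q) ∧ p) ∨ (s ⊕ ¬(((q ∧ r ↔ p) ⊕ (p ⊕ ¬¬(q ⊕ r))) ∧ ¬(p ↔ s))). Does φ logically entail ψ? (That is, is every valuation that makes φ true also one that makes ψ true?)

p  q  r  s  |  φ  ψ
T  T  T  T  |  F  T
T  T  T  F  |  T  T
T  T  F  T  |  F  F
T  T  F  F  |  T  T
T  F  T  T  |  F  T
T  F  T  F  |  T  T
T  F  F  T  |  F  T
T  F  F  F  |  F  F
F  T  T  T  |  F  T
F  T  T  F  |  T  T
F  T  F  T  |  F  T
F  T  F  F  |  T  T
F  F  T  T  |  F  T
F  F  T  F  |  T  T
F  F  F  T  |  T  T
F  F  F  F  |  T  T
In every row where φ is true, ψ is also true, so φ ⊨ ψ.

yes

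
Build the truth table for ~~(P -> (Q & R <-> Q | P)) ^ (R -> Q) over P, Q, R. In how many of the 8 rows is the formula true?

P | Q | R | φ
- | - | - | -
F | F | F | F
F | F | T | T
F | T | F | F
F | T | T | F
T | F | F | T
T | F | T | F
T | T | F | T
T | T | T | F
The formula is true on 3 of the 8 rows.

3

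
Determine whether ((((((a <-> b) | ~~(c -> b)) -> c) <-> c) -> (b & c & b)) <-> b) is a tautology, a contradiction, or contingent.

a  b  c     (a <-> b)  (c -> b)  ~(c -> b)  ~~(c -> b)  ((a <-> b) | ~~(c -> b))  (b & c & b)  φ
0  0  0         1         1          0          1                  1                   0       1
0  0  1         1         0          1          0                  1                   0       1
0  1  0         0         1          0          1                  1                   0       0
0  1  1         0         1          0          1                  1                   1       1
1  0  0         0         1          0          1                  1                   0       1
1  0  1         0         0          1          0                  0                   0       1
1  1  0         1         1          0          1                  1                   0       0
1  1  1         1         1          0          1                  1                   1       1
6 of 8 rows are 1, so the formula is contingent.

contingent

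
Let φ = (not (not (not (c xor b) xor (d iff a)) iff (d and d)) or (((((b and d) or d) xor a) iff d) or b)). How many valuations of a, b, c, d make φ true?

a | b | c | d | (c xor b) | not (c xor b) | (d iff a) | (d and d) | (b and d) | ((b and d) or d) | (((b and d) or d) xor a) | φ
- | - | - | - | --------- | ------------- | --------- | --------- | --------- | ---------------- | ------------------------ | -
1 | 1 | 1 | 1 |     0     |       1       |     1     |     1     |     1     |        1         |            0             | 1
1 | 1 | 1 | 0 |     0     |       1       |     0     |     0     |     0     |        0         |            1             | 1
1 | 1 | 0 | 1 |     1     |       0       |     1     |     1     |     1     |        1         |            0             | 1
1 | 1 | 0 | 0 |     1     |       0       |     0     |     0     |     0     |        0         |            1             | 1
1 | 0 | 1 | 1 |     1     |       0       |     1     |     1     |     0     |        1         |            0             | 1
1 | 0 | 1 | 0 |     1     |       0       |     0     |     0     |     0     |        0         |            1             | 1
1 | 0 | 0 | 1 |     0     |       1       |     1     |     1     |     0     |        1         |            0             | 0
1 | 0 | 0 | 0 |     0     |       1       |     0     |     0     |     0     |        0         |            1             | 0
0 | 1 | 1 | 1 |     0     |       1       |     0     |     1     |     1     |        1         |            1             | 1
0 | 1 | 1 | 0 |     0     |       1       |     1     |     0     |     0     |        0         |            0             | 1
0 | 1 | 0 | 1 |     1     |       0       |     0     |     1     |     1     |        1         |            1             | 1
0 | 1 | 0 | 0 |     1     |       0       |     1     |     0     |     0     |        0         |            0             | 1
0 | 0 | 1 | 1 |     1     |       0       |     0     |     1     |     0     |        1         |            1             | 1
0 | 0 | 1 | 0 |     1     |       0       |     1     |     0     |     0     |        0         |            0             | 1
0 | 0 | 0 | 1 |     0     |       1       |     0     |     1     |     0     |        1         |            1             | 1
0 | 0 | 0 | 0 |     0     |       1       |     1     |     0     |     0     |        0         |            0             | 1
The formula is true on 14 of the 16 rows.

14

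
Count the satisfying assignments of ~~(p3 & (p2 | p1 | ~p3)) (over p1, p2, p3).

3

p1  p2  p3     (p2 | p1)  ~p3  ((p2 | p1) | ~p3)  (p3 & ((p2 | p1) | ~p3))  ~(p3 & ((p2 | p1) | ~p3))  ~~(p3 & ((p2 | p1) | ~p3))
T   T   T          T       F           T                     T                          F                          T             
T   T   F          T       T           T                     F                          T                          F             
T   F   T          T       F           T                     T                          F                          T             
T   F   F          T       T           T                     F                          T                          F             
F   T   T          T       F           T                     T                          F                          T             
F   T   F          T       T           T                     F                          T                          F             
F   F   T          F       F           F                     F                          T                          F             
F   F   F          F       T           T                     F                          T                          F             
The formula is true on 3 of the 8 rows.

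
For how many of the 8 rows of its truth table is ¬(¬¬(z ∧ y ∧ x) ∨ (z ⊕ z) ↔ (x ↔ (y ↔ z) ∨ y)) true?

x | y | z || φ
F | F | F || F
F | F | T || T
F | T | F || F
F | T | T || F
T | F | F || T
T | F | T || F
T | T | F || T
T | T | T || F
The formula is true on 3 of the 8 rows.

3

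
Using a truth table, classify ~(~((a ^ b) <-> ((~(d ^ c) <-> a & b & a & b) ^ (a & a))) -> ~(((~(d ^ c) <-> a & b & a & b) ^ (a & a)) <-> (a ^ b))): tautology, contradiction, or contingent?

a  b  c  d  |  (a ^ b)  (d ^ c)  ~(d ^ c)  (a & b & a)  ((a & b & a) & b)  (a & a)  φ
F  F  F  F  |     F        F        T           F               F             F     F
F  F  F  T  |     F        T        F           F               F             F     F
F  F  T  F  |     F        T        F           F               F             F     F
F  F  T  T  |     F        F        T           F               F             F     F
F  T  F  F  |     T        F        T           F               F             F     F
F  T  F  T  |     T        T        F           F               F             F     F
F  T  T  F  |     T        T        F           F               F             F     F
F  T  T  T  |     T        F        T           F               F             F     F
T  F  F  F  |     T        F        T           F               F             T     F
T  F  F  T  |     T        T        F           F               F             T     F
T  F  T  F  |     T        T        F           F               F             T     F
T  F  T  T  |     T        F        T           F               F             T     F
T  T  F  F  |     F        F        T           T               T             T     F
T  T  F  T  |     F        T        F           T               T             T     F
T  T  T  F  |     F        T        F           T               T             T     F
T  T  T  T  |     F        F        T           T               T             T     F
Every row is F, so the formula is a contradiction.

contradiction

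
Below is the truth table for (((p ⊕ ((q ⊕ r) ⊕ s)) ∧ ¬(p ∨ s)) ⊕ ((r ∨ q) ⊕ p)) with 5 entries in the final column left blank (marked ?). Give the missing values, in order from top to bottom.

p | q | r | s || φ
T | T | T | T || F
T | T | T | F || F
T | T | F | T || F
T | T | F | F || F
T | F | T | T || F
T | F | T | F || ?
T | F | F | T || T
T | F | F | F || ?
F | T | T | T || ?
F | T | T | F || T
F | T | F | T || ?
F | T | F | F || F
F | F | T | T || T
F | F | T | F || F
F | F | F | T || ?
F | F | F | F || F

F, T, T, T, F

Row p=T, q=F, r=T, s=F: ((p ⊕ ((q ⊕ r) ⊕ s)) ∧ ¬(p ∨ s)) = F, ((r ∨ q) ⊕ p) = F, so the formula = F.
Row p=T, q=F, r=F, s=F: ((p ⊕ ((q ⊕ r) ⊕ s)) ∧ ¬(p ∨ s)) = F, ((r ∨ q) ⊕ p) = T, so the formula = T.
Row p=F, q=T, r=T, s=T: ((p ⊕ ((q ⊕ r) ⊕ s)) ∧ ¬(p ∨ s)) = F, ((r ∨ q) ⊕ p) = T, so the formula = T.
Row p=F, q=T, r=F, s=T: ((p ⊕ ((q ⊕ r) ⊕ s)) ∧ ¬(p ∨ s)) = F, ((r ∨ q) ⊕ p) = T, so the formula = T.
Row p=F, q=F, r=F, s=T: ((p ⊕ ((q ⊕ r) ⊕ s)) ∧ ¬(p ∨ s)) = F, ((r ∨ q) ⊕ p) = F, so the formula = F.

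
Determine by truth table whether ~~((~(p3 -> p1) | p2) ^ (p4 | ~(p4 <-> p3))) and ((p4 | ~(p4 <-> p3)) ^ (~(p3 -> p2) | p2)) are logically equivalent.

p1 | p2 | p3 | p4 | φ | ψ
-- | -- | -- | -- | - | -
0  | 0  | 0  | 0  | 0 | 0
0  | 0  | 0  | 1  | 1 | 1
0  | 0  | 1  | 0  | 0 | 0
0  | 0  | 1  | 1  | 0 | 0
0  | 1  | 0  | 0  | 1 | 1
0  | 1  | 0  | 1  | 0 | 0
0  | 1  | 1  | 0  | 0 | 0
0  | 1  | 1  | 1  | 0 | 0
1  | 0  | 0  | 0  | 0 | 0
1  | 0  | 0  | 1  | 1 | 1
1  | 0  | 1  | 0  | 1 | 0
1  | 0  | 1  | 1  | 1 | 0
1  | 1  | 0  | 0  | 1 | 1
1  | 1  | 0  | 1  | 0 | 0
1  | 1  | 1  | 0  | 0 | 0
1  | 1  | 1  | 1  | 0 | 0
The columns differ at p1=1, p2=0, p3=1, p4=0 (φ=1, ψ=0), so they are not equivalent.

not equivalent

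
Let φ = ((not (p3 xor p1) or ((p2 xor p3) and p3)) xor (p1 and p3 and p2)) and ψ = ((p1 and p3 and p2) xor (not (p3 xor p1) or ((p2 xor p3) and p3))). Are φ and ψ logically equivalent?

  p1  |   p2  |   p3  |   φ   |   ψ  
----- | ----- | ----- | ----- | -----
False | False | False |  True |  True
False | False |  True |  True |  True
False |  True | False |  True |  True
False |  True |  True | False | False
 True | False | False | False | False
 True | False |  True |  True |  True
 True |  True | False | False | False
 True |  True |  True | False | False
The columns for φ and ψ agree on every row, so they are logically equivalent.

equivalent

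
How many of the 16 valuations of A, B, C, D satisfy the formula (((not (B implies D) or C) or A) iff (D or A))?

A | B | C | D || (B implies D) | not (B implies D) | (not (B implies D) or C) | (D or A) | φ
F | F | F | F ||       T       |         F         |            F             |    F     | T
F | F | F | T ||       T       |         F         |            F             |    T     | F
F | F | T | F ||       T       |         F         |            T             |    F     | F
F | F | T | T ||       T       |         F         |            T             |    T     | T
F | T | F | F ||       F       |         T         |            T             |    F     | F
F | T | F | T ||       T       |         F         |            F             |    T     | F
F | T | T | F ||       F       |         T         |            T             |    F     | F
F | T | T | T ||       T       |         F         |            T             |    T     | T
T | F | F | F ||       T       |         F         |            F             |    T     | T
T | F | F | T ||       T       |         F         |            F             |    T     | T
T | F | T | F ||       T       |         F         |            T             |    T     | T
T | F | T | T ||       T       |         F         |            T             |    T     | T
T | T | F | F ||       F       |         T         |            T             |    T     | T
T | T | F | T ||       T       |         F         |            F             |    T     | T
T | T | T | F ||       F       |         T         |            T             |    T     | T
T | T | T | T ||       T       |         F         |            T             |    T     | T
The formula is true on 11 of the 16 rows.

11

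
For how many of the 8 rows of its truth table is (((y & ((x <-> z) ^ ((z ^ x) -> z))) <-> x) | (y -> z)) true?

7

x  y  z  |  (x <-> z)  (z ^ x)  ((z ^ x) -> z)  ((x <-> z) ^ ((z ^ x) -> z))  (y -> z)  φ
F  F  F  |      T         F           T                      F                   T      T
F  F  T  |      F         T           T                      T                   T      T
F  T  F  |      T         F           T                      F                   F      T
F  T  T  |      F         T           T                      T                   T      T
T  F  F  |      F         T           F                      F                   T      T
T  F  T  |      T         F           T                      F                   T      T
T  T  F  |      F         T           F                      F                   F      F
T  T  T  |      T         F           T                      F                   T      T
The formula is true on 7 of the 8 rows.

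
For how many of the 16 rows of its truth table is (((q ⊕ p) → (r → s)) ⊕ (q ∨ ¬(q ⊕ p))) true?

4

p | q | r | s || (q ⊕ p) | (r → s) | ((q ⊕ p) → (r → s)) | ¬(q ⊕ p) | (q ∨ ¬(q ⊕ p)) | φ
F | F | F | F ||    F    |    T    |          T          |    T     |       T        | F
F | F | F | T ||    F    |    T    |          T          |    T     |       T        | F
F | F | T | F ||    F    |    F    |          T          |    T     |       T        | F
F | F | T | T ||    F    |    T    |          T          |    T     |       T        | F
F | T | F | F ||    T    |    T    |          T          |    F     |       T        | F
F | T | F | T ||    T    |    T    |          T          |    F     |       T        | F
F | T | T | F ||    T    |    F    |          F          |    F     |       T        | T
F | T | T | T ||    T    |    T    |          T          |    F     |       T        | F
T | F | F | F ||    T    |    T    |          T          |    F     |       F        | T
T | F | F | T ||    T    |    T    |          T          |    F     |       F        | T
T | F | T | F ||    T    |    F    |          F          |    F     |       F        | F
T | F | T | T ||    T    |    T    |          T          |    F     |       F        | T
T | T | F | F ||    F    |    T    |          T          |    T     |       T        | F
T | T | F | T ||    F    |    T    |          T          |    T     |       T        | F
T | T | T | F ||    F    |    F    |          T          |    T     |       T        | F
T | T | T | T ||    F    |    T    |          T          |    T     |       T        | F
The formula is true on 4 of the 16 rows.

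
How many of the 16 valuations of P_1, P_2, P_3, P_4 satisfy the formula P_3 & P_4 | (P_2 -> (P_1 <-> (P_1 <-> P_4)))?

12

P_1 | P_2 | P_3 | P_4 | (P_3 & P_4) | (P_1 <-> P_4) | (P_1 <-> (P_1 <-> P_4)) | φ
--- | --- | --- | --- | ----------- | ------------- | ----------------------- | -
 F  |  F  |  F  |  F  |      F      |       T       |            F            | T
 F  |  F  |  F  |  T  |      F      |       F       |            T            | T
 F  |  F  |  T  |  F  |      F      |       T       |            F            | T
 F  |  F  |  T  |  T  |      T      |       F       |            T            | T
 F  |  T  |  F  |  F  |      F      |       T       |            F            | F
 F  |  T  |  F  |  T  |      F      |       F       |            T            | T
 F  |  T  |  T  |  F  |      F      |       T       |            F            | F
 F  |  T  |  T  |  T  |      T      |       F       |            T            | T
 T  |  F  |  F  |  F  |      F      |       F       |            F            | T
 T  |  F  |  F  |  T  |      F      |       T       |            T            | T
 T  |  F  |  T  |  F  |      F      |       F       |            F            | T
 T  |  F  |  T  |  T  |      T      |       T       |            T            | T
 T  |  T  |  F  |  F  |      F      |       F       |            F            | F
 T  |  T  |  F  |  T  |      F      |       T       |            T            | T
 T  |  T  |  T  |  F  |      F      |       F       |            F            | F
 T  |  T  |  T  |  T  |      T      |       T       |            T            | T
The formula is true on 12 of the 16 rows.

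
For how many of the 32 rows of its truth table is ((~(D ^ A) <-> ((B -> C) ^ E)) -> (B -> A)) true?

A | B | C | D | E | φ
- | - | - | - | - | -
F | F | F | F | F | T
F | F | F | F | T | T
F | F | F | T | F | T
F | F | F | T | T | T
F | F | T | F | F | T
F | F | T | F | T | T
F | F | T | T | F | T
F | F | T | T | T | T
F | T | F | F | F | T
F | T | F | F | T | F
F | T | F | T | F | F
F | T | F | T | T | T
F | T | T | F | F | F
F | T | T | F | T | T
F | T | T | T | F | T
F | T | T | T | T | F
T | F | F | F | F | T
T | F | F | F | T | T
T | F | F | T | F | T
T | F | F | T | T | T
T | F | T | F | F | T
T | F | T | F | T | T
T | F | T | T | F | T
T | F | T | T | T | T
T | T | F | F | F | T
T | T | F | F | T | T
T | T | F | T | F | T
T | T | F | T | T | T
T | T | T | F | F | T
T | T | T | F | T | T
T | T | T | T | F | T
T | T | T | T | T | T
The formula is true on 28 of the 32 rows.

28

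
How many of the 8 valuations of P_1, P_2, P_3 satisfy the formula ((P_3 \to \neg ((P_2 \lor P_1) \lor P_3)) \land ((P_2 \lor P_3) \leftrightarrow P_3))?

P_1 | P_2 | P_3 | (P_2 \lor P_1) | ((P_2 \lor P_1) \lor P_3) | (P_2 \lor P_3) | φ
--- | --- | --- | -------------- | ------------------------- | -------------- | -
 F  |  F  |  F  |       F        |             F             |       F        | T
 F  |  F  |  T  |       F        |             T             |       T        | F
 F  |  T  |  F  |       T        |             T             |       T        | F
 F  |  T  |  T  |       T        |             T             |       T        | F
 T  |  F  |  F  |       T        |             T             |       F        | T
 T  |  F  |  T  |       T        |             T             |       T        | F
 T  |  T  |  F  |       T        |             T             |       T        | F
 T  |  T  |  T  |       T        |             T             |       T        | F
The formula is true on 2 of the 8 rows.

2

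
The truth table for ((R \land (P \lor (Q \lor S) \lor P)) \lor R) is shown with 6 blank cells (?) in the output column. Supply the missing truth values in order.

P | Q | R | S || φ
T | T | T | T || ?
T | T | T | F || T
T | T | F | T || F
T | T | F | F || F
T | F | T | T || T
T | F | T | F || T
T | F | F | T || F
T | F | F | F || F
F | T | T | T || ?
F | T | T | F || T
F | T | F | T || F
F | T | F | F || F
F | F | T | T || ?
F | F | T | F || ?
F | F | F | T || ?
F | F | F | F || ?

T, T, T, T, F, F

Row P=T, Q=T, R=T, S=T: (R \land (P \lor (Q \lor S) \lor P)) = T, so the formula = T.
Row P=F, Q=T, R=T, S=T: (R \land (P \lor (Q \lor S) \lor P)) = T, so the formula = T.
Row P=F, Q=F, R=T, S=T: (R \land (P \lor (Q \lor S) \lor P)) = T, so the formula = T.
Row P=F, Q=F, R=T, S=F: (R \land (P \lor (Q \lor S) \lor P)) = F, so the formula = T.
Row P=F, Q=F, R=F, S=T: (R \land (P \lor (Q \lor S) \lor P)) = F, so the formula = F.
Row P=F, Q=F, R=F, S=F: (R \land (P \lor (Q \lor S) \lor P)) = F, so the formula = F.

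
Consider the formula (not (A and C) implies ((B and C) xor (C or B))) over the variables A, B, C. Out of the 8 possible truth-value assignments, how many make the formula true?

5

A | B | C || φ
0 | 0 | 0 || 0
0 | 0 | 1 || 1
0 | 1 | 0 || 1
0 | 1 | 1 || 0
1 | 0 | 0 || 0
1 | 0 | 1 || 1
1 | 1 | 0 || 1
1 | 1 | 1 || 1
The formula is true on 5 of the 8 rows.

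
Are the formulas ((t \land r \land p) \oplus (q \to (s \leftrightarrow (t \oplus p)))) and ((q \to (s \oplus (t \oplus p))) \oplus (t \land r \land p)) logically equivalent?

not equivalent

p  q  r  s  t  |  φ  ψ
T  T  T  T  T  |  T  F
T  T  T  T  F  |  T  F
T  T  T  F  T  |  F  T
T  T  T  F  F  |  F  T
T  T  F  T  T  |  F  T
T  T  F  T  F  |  T  F
T  T  F  F  T  |  T  F
T  T  F  F  F  |  F  T
T  F  T  T  T  |  F  F
T  F  T  T  F  |  T  T
T  F  T  F  T  |  F  F
T  F  T  F  F  |  T  T
T  F  F  T  T  |  T  T
T  F  F  T  F  |  T  T
T  F  F  F  T  |  T  T
T  F  F  F  F  |  T  T
F  T  T  T  T  |  T  F
F  T  T  T  F  |  F  T
F  T  T  F  T  |  F  T
F  T  T  F  F  |  T  F
F  T  F  T  T  |  T  F
F  T  F  T  F  |  F  T
F  T  F  F  T  |  F  T
F  T  F  F  F  |  T  F
F  F  T  T  T  |  T  T
F  F  T  T  F  |  T  T
F  F  T  F  T  |  T  T
F  F  T  F  F  |  T  T
F  F  F  T  T  |  T  T
F  F  F  T  F  |  T  T
F  F  F  F  T  |  T  T
F  F  F  F  F  |  T  T
The columns differ at p=T, q=T, r=T, s=T, t=T (φ=T, ψ=F), so they are not equivalent.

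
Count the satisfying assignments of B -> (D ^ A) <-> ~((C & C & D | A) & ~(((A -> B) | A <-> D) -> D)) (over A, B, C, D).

12

A | B | C | D | φ
- | - | - | - | -
0 | 0 | 0 | 0 | 1
0 | 0 | 0 | 1 | 1
0 | 0 | 1 | 0 | 1
0 | 0 | 1 | 1 | 1
0 | 1 | 0 | 0 | 0
0 | 1 | 0 | 1 | 1
0 | 1 | 1 | 0 | 0
0 | 1 | 1 | 1 | 1
1 | 0 | 0 | 0 | 1
1 | 0 | 0 | 1 | 1
1 | 0 | 1 | 0 | 1
1 | 0 | 1 | 1 | 1
1 | 1 | 0 | 0 | 1
1 | 1 | 0 | 1 | 0
1 | 1 | 1 | 0 | 1
1 | 1 | 1 | 1 | 0
The formula is true on 12 of the 16 rows.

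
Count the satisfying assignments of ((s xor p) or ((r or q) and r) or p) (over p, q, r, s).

14

p  q  r  s  |  φ
1  1  1  1  |  1
1  1  1  0  |  1
1  1  0  1  |  1
1  1  0  0  |  1
1  0  1  1  |  1
1  0  1  0  |  1
1  0  0  1  |  1
1  0  0  0  |  1
0  1  1  1  |  1
0  1  1  0  |  1
0  1  0  1  |  1
0  1  0  0  |  0
0  0  1  1  |  1
0  0  1  0  |  1
0  0  0  1  |  1
0  0  0  0  |  0
The formula is true on 14 of the 16 rows.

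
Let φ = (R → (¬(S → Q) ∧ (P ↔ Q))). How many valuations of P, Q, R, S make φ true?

P | Q | R | S || (S → Q) | ¬(S → Q) | (P ↔ Q) | (¬(S → Q) ∧ (P ↔ Q)) | (R → (¬(S → Q) ∧ (P ↔ Q)))
1 | 1 | 1 | 1 ||    1    |    0     |    1    |          0           |             0             
1 | 1 | 1 | 0 ||    1    |    0     |    1    |          0           |             0             
1 | 1 | 0 | 1 ||    1    |    0     |    1    |          0           |             1             
1 | 1 | 0 | 0 ||    1    |    0     |    1    |          0           |             1             
1 | 0 | 1 | 1 ||    0    |    1     |    0    |          0           |             0             
1 | 0 | 1 | 0 ||    1    |    0     |    0    |          0           |             0             
1 | 0 | 0 | 1 ||    0    |    1     |    0    |          0           |             1             
1 | 0 | 0 | 0 ||    1    |    0     |    0    |          0           |             1             
0 | 1 | 1 | 1 ||    1    |    0     |    0    |          0           |             0             
0 | 1 | 1 | 0 ||    1    |    0     |    0    |          0           |             0             
0 | 1 | 0 | 1 ||    1    |    0     |    0    |          0           |             1             
0 | 1 | 0 | 0 ||    1    |    0     |    0    |          0           |             1             
0 | 0 | 1 | 1 ||    0    |    1     |    1    |          1           |             1             
0 | 0 | 1 | 0 ||    1    |    0     |    1    |          0           |             0             
0 | 0 | 0 | 1 ||    0    |    1     |    1    |          1           |             1             
0 | 0 | 0 | 0 ||    1    |    0     |    1    |          0           |             1             
The formula is true on 9 of the 16 rows.

9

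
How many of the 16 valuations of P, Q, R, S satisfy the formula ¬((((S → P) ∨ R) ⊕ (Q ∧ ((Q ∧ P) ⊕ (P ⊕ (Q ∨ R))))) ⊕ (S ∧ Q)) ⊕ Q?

P  Q  R  S  |  φ
T  T  T  T  |  T
T  T  T  F  |  F
T  T  F  T  |  T
T  T  F  F  |  F
T  F  T  T  |  F
T  F  T  F  |  F
T  F  F  T  |  F
T  F  F  F  |  F
F  T  T  T  |  T
F  T  T  F  |  F
F  T  F  T  |  F
F  T  F  F  |  F
F  F  T  T  |  F
F  F  T  F  |  F
F  F  F  T  |  T
F  F  F  F  |  F
The formula is true on 4 of the 16 rows.

4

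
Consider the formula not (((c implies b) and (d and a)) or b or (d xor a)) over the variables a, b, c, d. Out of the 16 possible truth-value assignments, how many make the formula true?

3

a | b | c | d | (c implies b) | (d and a) | (d xor a) | φ
- | - | - | - | ------------- | --------- | --------- | -
T | T | T | T |       T       |     T     |     F     | F
T | T | T | F |       T       |     F     |     T     | F
T | T | F | T |       T       |     T     |     F     | F
T | T | F | F |       T       |     F     |     T     | F
T | F | T | T |       F       |     T     |     F     | T
T | F | T | F |       F       |     F     |     T     | F
T | F | F | T |       T       |     T     |     F     | F
T | F | F | F |       T       |     F     |     T     | F
F | T | T | T |       T       |     F     |     T     | F
F | T | T | F |       T       |     F     |     F     | F
F | T | F | T |       T       |     F     |     T     | F
F | T | F | F |       T       |     F     |     F     | F
F | F | T | T |       F       |     F     |     T     | F
F | F | T | F |       F       |     F     |     F     | T
F | F | F | T |       T       |     F     |     T     | F
F | F | F | F |       T       |     F     |     F     | T
The formula is true on 3 of the 16 rows.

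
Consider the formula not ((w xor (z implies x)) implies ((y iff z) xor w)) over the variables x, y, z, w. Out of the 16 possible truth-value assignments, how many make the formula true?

x  y  z  w  |  φ
0  0  0  0  |  0
0  0  0  1  |  0
0  0  1  0  |  0
0  0  1  1  |  0
0  1  0  0  |  1
0  1  0  1  |  0
0  1  1  0  |  0
0  1  1  1  |  1
1  0  0  0  |  0
1  0  0  1  |  0
1  0  1  0  |  1
1  0  1  1  |  0
1  1  0  0  |  1
1  1  0  1  |  0
1  1  1  0  |  0
1  1  1  1  |  0
The formula is true on 4 of the 16 rows.

4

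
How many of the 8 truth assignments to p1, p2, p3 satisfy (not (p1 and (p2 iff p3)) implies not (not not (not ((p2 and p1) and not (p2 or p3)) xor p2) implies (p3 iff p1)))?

3

p1  p2  p3  |  (p2 iff p3)  (p1 and (p2 iff p3))  not (p1 and (p2 iff p3))  (p2 and p1)  (p2 or p3)  not (p2 or p3)  (p3 iff p1)  φ
0   0   0   |       1                0                       1                   0           0             1              1       0
0   0   1   |       0                0                       1                   0           1             0              0       1
0   1   0   |       0                0                       1                   0           1             0              1       0
0   1   1   |       1                0                       1                   0           1             0              0       0
1   0   0   |       1                1                       0                   0           0             1              0       1
1   0   1   |       0                0                       1                   0           1             0              1       0
1   1   0   |       0                0                       1                   1           1             0              0       0
1   1   1   |       1                1                       0                   1           1             0              1       1
The formula is true on 3 of the 8 rows.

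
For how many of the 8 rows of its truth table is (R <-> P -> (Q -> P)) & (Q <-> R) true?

2

P | Q | R | φ
- | - | - | -
T | T | T | T
T | T | F | F
T | F | T | F
T | F | F | F
F | T | T | T
F | T | F | F
F | F | T | F
F | F | F | F
The formula is true on 2 of the 8 rows.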